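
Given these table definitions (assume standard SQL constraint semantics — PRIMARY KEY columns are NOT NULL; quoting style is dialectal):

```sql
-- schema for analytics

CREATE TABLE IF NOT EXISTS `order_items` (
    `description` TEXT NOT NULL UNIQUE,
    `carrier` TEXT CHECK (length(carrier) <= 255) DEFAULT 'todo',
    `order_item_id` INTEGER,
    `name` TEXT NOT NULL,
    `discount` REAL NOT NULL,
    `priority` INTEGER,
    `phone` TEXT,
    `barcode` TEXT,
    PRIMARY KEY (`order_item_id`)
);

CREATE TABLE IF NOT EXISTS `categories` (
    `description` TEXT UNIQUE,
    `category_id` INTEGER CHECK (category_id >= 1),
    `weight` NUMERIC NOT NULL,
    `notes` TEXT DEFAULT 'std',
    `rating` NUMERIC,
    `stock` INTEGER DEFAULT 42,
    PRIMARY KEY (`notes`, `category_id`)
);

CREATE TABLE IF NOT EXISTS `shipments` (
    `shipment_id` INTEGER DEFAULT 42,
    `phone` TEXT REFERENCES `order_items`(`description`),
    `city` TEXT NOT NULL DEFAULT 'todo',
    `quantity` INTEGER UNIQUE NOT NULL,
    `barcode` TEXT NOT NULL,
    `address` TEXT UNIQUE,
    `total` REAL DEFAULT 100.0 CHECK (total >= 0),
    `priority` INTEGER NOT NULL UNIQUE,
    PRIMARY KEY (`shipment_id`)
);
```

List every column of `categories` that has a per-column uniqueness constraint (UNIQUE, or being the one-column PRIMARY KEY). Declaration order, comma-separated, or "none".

description

- description: declared UNIQUE → unique.
- category_id: part of a composite PRIMARY KEY — only the tuple is unique, not this column on its own.
- weight: no UNIQUE or single-column PK constraint.
- notes: part of a composite PRIMARY KEY — only the tuple is unique, not this column on its own.
- rating: no UNIQUE or single-column PK constraint.
- stock: no UNIQUE or single-column PK constraint.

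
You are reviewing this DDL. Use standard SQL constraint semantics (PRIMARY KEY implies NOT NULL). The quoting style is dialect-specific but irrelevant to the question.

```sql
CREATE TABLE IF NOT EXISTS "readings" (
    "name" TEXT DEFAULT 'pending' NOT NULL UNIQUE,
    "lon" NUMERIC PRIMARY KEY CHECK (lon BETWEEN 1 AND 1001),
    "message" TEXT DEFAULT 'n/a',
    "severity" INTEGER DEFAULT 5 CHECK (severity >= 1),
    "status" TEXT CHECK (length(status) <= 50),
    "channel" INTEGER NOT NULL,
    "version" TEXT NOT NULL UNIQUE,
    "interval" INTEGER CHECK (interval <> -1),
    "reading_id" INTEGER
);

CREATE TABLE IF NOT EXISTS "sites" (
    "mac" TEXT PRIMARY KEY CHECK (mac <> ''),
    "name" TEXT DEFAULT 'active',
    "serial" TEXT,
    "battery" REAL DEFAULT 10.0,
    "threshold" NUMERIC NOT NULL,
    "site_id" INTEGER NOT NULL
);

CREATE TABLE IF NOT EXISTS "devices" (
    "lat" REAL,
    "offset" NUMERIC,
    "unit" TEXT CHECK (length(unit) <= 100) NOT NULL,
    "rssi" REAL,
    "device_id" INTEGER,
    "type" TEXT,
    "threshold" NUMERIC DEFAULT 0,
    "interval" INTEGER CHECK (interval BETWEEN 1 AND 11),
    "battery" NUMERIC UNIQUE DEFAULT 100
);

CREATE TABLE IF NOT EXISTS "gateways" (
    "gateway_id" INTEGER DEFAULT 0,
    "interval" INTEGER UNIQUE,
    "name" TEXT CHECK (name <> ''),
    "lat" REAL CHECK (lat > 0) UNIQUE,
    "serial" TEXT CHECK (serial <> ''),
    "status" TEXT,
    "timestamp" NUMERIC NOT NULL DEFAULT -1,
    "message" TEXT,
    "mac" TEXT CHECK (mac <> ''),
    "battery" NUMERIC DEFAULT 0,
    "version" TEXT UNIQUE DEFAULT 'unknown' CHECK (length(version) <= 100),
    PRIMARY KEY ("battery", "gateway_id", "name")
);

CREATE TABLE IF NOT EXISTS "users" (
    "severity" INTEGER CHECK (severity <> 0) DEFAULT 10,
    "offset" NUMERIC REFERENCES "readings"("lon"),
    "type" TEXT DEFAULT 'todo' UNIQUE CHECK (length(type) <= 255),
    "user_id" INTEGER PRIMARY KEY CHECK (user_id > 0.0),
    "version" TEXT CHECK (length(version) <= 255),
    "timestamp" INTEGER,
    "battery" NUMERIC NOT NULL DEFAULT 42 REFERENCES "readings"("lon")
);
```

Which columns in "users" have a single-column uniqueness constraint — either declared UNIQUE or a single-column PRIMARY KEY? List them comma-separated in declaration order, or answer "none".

type, user_id

- severity: no UNIQUE or single-column PK constraint.
- offset: no UNIQUE or single-column PK constraint.
- type: declared UNIQUE → unique.
- user_id: single-column PRIMARY KEY → unique.
- version: no UNIQUE or single-column PK constraint.
- timestamp: no UNIQUE or single-column PK constraint.
- battery: no UNIQUE or single-column PK constraint.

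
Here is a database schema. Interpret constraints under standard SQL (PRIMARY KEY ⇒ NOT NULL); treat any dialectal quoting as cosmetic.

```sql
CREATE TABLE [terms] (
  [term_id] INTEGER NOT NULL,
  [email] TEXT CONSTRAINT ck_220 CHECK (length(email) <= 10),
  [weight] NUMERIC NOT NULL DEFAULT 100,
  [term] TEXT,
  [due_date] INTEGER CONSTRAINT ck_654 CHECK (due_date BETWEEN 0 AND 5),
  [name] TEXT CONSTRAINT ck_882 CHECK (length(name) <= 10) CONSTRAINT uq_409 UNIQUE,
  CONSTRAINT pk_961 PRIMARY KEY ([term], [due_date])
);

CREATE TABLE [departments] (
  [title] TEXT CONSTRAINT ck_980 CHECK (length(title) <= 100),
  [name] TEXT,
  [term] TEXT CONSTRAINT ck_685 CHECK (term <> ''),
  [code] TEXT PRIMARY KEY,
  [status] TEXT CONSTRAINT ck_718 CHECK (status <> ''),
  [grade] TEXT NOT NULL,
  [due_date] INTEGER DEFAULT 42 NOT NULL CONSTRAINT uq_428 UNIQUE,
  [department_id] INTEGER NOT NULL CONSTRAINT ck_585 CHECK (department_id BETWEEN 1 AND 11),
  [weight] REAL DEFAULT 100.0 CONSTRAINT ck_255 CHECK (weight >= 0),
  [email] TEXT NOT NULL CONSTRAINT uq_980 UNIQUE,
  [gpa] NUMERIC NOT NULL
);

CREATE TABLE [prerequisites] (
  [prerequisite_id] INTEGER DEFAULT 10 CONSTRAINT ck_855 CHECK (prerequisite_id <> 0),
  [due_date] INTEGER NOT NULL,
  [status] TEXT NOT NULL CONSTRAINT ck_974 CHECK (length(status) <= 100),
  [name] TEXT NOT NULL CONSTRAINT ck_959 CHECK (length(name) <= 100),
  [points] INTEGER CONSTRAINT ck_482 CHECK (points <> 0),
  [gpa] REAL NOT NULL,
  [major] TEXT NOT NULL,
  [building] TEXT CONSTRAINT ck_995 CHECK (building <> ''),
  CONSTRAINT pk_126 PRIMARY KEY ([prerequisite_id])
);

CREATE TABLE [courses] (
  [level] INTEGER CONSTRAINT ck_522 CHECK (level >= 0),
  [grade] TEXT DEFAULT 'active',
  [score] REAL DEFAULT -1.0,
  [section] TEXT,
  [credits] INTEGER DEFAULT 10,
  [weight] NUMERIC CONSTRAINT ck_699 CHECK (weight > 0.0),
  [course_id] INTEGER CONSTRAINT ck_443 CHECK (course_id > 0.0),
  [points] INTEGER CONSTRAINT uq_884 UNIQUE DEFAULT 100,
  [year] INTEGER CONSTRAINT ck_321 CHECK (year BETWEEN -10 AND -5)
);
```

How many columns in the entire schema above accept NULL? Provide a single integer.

18

terms: 2 nullable (email, name — PK (term, due_date) and explicit NOT NULL columns excluded).
departments: 5 nullable (title, name, term, status, weight — PK (code) and explicit NOT NULL columns excluded).
prerequisites: 2 nullable (points, building — PK (prerequisite_id) and explicit NOT NULL columns excluded).
courses: 9 nullable (level, grade, score, section, credits, weight, course_id, points, year — PK none and explicit NOT NULL columns excluded).
Total: 2 + 5 + 2 + 9 = 18.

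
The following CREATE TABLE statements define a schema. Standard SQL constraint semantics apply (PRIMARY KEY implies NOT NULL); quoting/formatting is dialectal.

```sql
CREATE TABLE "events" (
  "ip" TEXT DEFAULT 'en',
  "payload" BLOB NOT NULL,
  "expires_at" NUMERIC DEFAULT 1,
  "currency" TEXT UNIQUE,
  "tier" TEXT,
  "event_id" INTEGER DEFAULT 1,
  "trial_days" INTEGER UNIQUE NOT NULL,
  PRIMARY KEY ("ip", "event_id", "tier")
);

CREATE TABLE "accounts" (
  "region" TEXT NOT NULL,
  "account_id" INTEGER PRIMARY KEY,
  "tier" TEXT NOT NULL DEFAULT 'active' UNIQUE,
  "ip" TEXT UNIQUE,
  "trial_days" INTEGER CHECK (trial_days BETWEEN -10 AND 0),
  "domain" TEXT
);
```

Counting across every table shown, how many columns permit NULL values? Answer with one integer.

5

events: 2 nullable (expires_at, currency — PK (ip, event_id, tier) and explicit NOT NULL columns excluded).
accounts: 3 nullable (ip, trial_days, domain — PK (account_id) and explicit NOT NULL columns excluded).
Total: 2 + 3 = 5.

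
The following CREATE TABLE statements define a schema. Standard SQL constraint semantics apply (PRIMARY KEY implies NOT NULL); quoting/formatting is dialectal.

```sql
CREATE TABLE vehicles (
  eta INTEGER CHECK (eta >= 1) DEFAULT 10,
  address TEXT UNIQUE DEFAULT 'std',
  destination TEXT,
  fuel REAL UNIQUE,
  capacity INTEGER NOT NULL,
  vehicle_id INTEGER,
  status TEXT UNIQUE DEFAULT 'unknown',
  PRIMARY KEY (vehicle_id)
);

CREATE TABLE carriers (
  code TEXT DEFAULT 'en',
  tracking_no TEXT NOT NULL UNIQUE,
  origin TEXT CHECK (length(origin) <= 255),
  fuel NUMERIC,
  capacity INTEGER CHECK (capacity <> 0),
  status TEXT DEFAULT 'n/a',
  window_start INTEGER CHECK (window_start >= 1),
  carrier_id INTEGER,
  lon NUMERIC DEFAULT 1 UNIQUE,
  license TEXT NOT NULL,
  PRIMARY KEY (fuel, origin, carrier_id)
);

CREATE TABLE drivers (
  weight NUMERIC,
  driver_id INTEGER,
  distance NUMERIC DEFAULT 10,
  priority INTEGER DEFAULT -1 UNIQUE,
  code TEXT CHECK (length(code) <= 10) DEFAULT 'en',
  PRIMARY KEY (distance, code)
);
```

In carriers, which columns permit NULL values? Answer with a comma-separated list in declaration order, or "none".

code, capacity, status, window_start, lon

- code: DEFAULT only fills an omitted column; an explicit NULL is still allowed → nullable.
- tracking_no: declared NOT NULL → not nullable.
- origin: part of the PRIMARY KEY, which implies NOT NULL → not nullable.
- fuel: part of the PRIMARY KEY, which implies NOT NULL → not nullable.
- capacity: CHECK does not forbid NULL (a CHECK constraint passes when its expression is NULL) → nullable.
- status: DEFAULT only fills an omitted column; an explicit NULL is still allowed → nullable.
- window_start: CHECK does not forbid NULL (a CHECK constraint passes when its expression is NULL) → nullable.
- carrier_id: part of the PRIMARY KEY, which implies NOT NULL → not nullable.
- lon: UNIQUE does not imply NOT NULL → nullable.
- license: declared NOT NULL → not nullable.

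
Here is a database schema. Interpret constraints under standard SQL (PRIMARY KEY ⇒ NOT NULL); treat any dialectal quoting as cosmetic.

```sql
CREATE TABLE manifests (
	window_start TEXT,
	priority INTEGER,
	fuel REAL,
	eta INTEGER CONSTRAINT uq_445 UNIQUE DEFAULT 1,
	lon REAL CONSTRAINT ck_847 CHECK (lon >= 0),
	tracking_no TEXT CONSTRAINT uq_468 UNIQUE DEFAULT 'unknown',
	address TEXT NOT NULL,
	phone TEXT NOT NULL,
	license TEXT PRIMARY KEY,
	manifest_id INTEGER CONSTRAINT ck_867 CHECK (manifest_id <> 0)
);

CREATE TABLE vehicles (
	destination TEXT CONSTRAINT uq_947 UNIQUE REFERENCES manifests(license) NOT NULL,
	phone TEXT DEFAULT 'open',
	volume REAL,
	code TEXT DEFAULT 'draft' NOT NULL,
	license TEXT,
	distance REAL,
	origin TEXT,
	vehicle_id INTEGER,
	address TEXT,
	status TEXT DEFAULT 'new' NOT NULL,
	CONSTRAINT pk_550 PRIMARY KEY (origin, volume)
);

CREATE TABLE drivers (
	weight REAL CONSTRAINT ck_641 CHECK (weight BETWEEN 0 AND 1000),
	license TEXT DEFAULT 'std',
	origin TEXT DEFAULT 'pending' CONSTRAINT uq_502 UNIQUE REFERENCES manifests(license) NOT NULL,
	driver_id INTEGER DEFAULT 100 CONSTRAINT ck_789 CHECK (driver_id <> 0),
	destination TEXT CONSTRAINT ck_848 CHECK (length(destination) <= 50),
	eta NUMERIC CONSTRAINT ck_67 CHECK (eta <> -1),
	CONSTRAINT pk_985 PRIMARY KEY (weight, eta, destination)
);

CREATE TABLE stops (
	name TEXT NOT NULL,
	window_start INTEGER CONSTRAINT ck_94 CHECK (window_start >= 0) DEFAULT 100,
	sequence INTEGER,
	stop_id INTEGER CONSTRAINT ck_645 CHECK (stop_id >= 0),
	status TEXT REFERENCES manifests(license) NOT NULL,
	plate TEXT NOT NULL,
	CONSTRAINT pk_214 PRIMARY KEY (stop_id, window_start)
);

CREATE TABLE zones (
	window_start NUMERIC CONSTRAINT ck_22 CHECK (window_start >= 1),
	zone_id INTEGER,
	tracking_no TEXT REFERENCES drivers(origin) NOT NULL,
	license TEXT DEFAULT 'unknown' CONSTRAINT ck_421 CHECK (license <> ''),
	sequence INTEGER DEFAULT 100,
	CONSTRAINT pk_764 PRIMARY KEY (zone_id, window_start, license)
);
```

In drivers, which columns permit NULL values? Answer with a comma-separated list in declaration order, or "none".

- weight: part of the PRIMARY KEY, which implies NOT NULL → not nullable.
- license: DEFAULT only fills an omitted column; an explicit NULL is still allowed → nullable.
- origin: declared NOT NULL → not nullable.
- driver_id: CHECK does not forbid NULL (a CHECK constraint passes when its expression is NULL) → nullable.
- destination: part of the PRIMARY KEY, which implies NOT NULL → not nullable.
- eta: part of the PRIMARY KEY, which implies NOT NULL → not nullable.

license, driver_id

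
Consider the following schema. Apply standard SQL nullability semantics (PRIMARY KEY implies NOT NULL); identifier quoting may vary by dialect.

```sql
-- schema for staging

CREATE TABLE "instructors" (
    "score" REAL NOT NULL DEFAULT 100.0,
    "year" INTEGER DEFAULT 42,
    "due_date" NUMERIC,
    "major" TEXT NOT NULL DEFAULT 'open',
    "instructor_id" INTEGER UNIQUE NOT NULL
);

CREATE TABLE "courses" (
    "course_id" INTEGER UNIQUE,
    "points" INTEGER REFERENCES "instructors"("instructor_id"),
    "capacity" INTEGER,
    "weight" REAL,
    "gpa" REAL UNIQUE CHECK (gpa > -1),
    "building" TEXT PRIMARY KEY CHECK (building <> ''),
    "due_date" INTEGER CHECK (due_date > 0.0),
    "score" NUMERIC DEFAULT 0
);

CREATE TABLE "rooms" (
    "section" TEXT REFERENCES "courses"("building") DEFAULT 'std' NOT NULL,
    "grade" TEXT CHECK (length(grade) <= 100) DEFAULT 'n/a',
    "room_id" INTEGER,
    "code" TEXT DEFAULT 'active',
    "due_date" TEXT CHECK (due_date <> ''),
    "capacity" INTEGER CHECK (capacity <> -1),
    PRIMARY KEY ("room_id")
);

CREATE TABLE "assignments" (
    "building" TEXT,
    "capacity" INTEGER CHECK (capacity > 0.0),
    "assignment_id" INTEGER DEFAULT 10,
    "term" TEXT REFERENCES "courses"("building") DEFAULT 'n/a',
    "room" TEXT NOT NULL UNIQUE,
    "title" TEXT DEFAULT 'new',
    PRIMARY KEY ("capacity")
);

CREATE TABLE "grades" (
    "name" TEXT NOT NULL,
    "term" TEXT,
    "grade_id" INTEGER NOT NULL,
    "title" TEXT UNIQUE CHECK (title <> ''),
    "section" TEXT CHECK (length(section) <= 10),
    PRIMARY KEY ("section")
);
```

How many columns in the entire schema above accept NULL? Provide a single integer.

19

instructors: 2 nullable (year, due_date — PK none and explicit NOT NULL columns excluded).
courses: 7 nullable (course_id, points, capacity, weight, gpa, due_date, score — PK (building) and explicit NOT NULL columns excluded).
rooms: 4 nullable (grade, code, due_date, capacity — PK (room_id) and explicit NOT NULL columns excluded).
assignments: 4 nullable (building, assignment_id, term, title — PK (capacity) and explicit NOT NULL columns excluded).
grades: 2 nullable (term, title — PK (section) and explicit NOT NULL columns excluded).
Total: 2 + 7 + 4 + 4 + 2 = 19.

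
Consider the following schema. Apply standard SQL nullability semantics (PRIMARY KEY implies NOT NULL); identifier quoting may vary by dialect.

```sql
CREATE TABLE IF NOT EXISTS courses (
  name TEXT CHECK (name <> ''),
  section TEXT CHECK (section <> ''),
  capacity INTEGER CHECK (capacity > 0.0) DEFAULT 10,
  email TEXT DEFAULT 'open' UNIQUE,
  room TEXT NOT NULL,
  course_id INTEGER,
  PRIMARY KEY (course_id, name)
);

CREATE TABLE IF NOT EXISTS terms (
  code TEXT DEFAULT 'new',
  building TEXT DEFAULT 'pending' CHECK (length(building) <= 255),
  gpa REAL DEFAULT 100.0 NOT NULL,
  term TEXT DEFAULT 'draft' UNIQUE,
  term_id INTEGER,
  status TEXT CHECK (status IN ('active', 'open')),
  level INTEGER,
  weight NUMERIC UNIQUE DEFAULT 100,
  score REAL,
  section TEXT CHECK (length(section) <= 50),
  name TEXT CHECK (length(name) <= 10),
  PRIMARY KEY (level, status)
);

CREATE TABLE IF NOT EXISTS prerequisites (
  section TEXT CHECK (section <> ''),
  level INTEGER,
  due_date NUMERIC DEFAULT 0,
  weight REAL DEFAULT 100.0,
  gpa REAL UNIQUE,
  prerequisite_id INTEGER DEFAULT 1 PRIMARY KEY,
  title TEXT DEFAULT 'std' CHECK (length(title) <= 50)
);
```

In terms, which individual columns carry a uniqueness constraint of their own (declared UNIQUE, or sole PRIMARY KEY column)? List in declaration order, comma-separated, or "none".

term, weight

- code: no UNIQUE or single-column PK constraint.
- building: no UNIQUE or single-column PK constraint.
- gpa: no UNIQUE or single-column PK constraint.
- term: declared UNIQUE → unique.
- term_id: no UNIQUE or single-column PK constraint.
- status: part of a composite PRIMARY KEY — only the tuple is unique, not this column on its own.
- level: part of a composite PRIMARY KEY — only the tuple is unique, not this column on its own.
- weight: declared UNIQUE → unique.
- score: no UNIQUE or single-column PK constraint.
- section: no UNIQUE or single-column PK constraint.
- name: no UNIQUE or single-column PK constraint.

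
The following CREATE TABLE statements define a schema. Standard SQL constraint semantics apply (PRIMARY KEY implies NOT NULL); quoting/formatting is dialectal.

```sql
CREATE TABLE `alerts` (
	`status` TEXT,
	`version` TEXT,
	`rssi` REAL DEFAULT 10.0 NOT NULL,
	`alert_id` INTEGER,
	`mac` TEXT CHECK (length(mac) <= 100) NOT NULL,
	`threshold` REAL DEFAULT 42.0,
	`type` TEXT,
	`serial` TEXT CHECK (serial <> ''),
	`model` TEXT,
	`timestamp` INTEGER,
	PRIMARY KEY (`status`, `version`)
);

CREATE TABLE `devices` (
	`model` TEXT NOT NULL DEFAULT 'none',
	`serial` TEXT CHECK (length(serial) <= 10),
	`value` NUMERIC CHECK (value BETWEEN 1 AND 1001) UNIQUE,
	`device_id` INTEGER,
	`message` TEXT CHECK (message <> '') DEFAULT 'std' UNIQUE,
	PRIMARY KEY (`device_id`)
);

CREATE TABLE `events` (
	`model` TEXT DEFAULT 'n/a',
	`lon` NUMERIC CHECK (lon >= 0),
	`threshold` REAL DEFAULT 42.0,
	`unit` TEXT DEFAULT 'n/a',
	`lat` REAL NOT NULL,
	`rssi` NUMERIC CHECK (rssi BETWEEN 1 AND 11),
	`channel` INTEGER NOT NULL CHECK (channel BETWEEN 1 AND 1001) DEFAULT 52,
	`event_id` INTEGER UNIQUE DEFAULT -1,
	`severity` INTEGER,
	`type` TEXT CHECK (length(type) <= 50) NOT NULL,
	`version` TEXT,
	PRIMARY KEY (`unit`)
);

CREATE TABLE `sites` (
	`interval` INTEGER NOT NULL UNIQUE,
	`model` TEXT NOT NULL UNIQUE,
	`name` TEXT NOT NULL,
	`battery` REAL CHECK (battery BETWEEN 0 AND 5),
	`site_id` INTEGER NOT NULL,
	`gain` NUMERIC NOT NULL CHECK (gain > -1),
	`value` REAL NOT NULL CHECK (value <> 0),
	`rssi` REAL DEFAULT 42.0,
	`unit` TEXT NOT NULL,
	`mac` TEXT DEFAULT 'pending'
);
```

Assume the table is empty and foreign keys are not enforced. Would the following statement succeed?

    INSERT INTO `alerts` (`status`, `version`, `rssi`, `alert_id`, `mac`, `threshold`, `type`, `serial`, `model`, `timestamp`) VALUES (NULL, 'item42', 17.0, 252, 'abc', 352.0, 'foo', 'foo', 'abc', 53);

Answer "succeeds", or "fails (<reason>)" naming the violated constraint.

status is explicitly set to NULL, but status is part of the PRIMARY KEY (implied NOT NULL).

fails (NOT NULL on status)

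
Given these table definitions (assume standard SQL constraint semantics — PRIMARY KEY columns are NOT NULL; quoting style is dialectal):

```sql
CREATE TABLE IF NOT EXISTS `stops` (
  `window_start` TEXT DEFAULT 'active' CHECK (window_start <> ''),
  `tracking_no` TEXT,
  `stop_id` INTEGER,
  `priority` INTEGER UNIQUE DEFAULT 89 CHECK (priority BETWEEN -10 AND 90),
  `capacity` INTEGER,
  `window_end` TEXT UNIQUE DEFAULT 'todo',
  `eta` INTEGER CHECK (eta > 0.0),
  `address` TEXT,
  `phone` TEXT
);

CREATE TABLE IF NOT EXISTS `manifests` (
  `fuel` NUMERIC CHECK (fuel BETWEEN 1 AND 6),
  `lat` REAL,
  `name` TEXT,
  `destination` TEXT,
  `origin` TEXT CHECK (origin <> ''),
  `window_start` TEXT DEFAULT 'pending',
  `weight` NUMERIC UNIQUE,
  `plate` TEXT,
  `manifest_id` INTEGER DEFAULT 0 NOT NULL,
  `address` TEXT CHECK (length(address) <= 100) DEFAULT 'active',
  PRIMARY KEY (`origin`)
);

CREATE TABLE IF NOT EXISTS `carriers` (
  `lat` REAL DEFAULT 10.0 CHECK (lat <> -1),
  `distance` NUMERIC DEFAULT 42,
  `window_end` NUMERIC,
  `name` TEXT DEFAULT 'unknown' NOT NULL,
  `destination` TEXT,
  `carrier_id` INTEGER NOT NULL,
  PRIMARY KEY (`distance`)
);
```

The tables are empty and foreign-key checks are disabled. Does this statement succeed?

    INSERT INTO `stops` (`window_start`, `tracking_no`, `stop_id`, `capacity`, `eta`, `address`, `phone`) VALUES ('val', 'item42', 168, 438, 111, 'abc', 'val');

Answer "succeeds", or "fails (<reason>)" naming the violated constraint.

succeeds

stops has no NOT NULL or PRIMARY KEY columns.
CHECK constraints: 'val' satisfies (window_start <> ''); 111 satisfies (eta > 0.0).
No constraint is violated.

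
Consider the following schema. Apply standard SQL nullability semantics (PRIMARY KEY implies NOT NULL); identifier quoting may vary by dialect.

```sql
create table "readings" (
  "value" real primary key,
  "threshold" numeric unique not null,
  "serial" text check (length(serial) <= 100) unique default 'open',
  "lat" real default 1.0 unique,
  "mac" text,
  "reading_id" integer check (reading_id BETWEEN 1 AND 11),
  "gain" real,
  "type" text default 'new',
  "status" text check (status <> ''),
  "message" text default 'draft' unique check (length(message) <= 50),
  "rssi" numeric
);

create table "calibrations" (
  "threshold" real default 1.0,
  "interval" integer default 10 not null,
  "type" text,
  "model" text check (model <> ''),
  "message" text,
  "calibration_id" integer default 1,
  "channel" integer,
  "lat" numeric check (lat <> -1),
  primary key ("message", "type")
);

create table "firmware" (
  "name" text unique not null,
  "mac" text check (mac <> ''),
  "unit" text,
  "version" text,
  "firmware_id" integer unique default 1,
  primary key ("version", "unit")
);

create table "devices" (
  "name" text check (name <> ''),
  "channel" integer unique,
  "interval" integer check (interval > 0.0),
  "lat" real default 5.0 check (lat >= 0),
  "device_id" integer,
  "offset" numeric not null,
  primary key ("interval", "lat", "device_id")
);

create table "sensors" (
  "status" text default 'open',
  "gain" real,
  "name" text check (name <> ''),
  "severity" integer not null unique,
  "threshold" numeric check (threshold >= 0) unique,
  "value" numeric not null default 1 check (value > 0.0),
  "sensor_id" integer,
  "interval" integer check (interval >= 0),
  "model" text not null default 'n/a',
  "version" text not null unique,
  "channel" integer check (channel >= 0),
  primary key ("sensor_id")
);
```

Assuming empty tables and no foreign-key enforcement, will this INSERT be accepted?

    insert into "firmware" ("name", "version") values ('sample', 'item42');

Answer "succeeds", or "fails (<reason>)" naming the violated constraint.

unit is omitted from the column list and has no DEFAULT, so it would receive NULL.
But unit is part of the PRIMARY KEY (implied NOT NULL).

fails (NOT NULL on unit)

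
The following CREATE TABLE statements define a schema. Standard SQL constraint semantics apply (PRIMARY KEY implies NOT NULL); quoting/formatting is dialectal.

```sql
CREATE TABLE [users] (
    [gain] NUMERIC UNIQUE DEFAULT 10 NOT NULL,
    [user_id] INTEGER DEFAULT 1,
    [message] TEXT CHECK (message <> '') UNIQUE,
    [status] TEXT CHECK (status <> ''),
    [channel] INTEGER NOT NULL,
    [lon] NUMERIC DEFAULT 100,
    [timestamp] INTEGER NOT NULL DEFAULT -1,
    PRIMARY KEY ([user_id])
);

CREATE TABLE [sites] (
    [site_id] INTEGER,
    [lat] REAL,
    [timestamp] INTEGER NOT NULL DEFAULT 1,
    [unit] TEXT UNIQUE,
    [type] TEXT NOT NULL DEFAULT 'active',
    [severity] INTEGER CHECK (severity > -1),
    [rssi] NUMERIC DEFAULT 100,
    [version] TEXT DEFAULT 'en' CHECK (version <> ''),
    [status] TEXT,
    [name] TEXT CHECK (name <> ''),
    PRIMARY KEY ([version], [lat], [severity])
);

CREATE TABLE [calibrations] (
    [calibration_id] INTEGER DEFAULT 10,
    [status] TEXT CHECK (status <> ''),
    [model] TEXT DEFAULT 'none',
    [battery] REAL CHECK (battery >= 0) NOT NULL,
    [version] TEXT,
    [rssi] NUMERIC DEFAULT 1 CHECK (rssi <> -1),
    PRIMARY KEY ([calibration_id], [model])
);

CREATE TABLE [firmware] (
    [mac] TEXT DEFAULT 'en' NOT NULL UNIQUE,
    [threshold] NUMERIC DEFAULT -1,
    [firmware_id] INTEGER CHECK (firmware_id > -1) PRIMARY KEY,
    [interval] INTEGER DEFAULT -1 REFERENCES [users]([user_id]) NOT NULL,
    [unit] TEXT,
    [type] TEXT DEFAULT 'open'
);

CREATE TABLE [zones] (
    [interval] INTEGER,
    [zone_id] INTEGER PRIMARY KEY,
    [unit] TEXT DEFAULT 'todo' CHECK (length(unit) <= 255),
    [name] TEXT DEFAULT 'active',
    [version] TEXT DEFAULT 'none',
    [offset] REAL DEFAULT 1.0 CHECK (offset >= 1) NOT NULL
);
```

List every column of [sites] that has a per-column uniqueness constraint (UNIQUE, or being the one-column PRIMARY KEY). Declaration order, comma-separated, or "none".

unit

- site_id: no UNIQUE or single-column PK constraint.
- lat: part of a composite PRIMARY KEY — only the tuple is unique, not this column on its own.
- timestamp: no UNIQUE or single-column PK constraint.
- unit: declared UNIQUE → unique.
- type: no UNIQUE or single-column PK constraint.
- severity: part of a composite PRIMARY KEY — only the tuple is unique, not this column on its own.
- rssi: no UNIQUE or single-column PK constraint.
- version: part of a composite PRIMARY KEY — only the tuple is unique, not this column on its own.
- status: no UNIQUE or single-column PK constraint.
- name: no UNIQUE or single-column PK constraint.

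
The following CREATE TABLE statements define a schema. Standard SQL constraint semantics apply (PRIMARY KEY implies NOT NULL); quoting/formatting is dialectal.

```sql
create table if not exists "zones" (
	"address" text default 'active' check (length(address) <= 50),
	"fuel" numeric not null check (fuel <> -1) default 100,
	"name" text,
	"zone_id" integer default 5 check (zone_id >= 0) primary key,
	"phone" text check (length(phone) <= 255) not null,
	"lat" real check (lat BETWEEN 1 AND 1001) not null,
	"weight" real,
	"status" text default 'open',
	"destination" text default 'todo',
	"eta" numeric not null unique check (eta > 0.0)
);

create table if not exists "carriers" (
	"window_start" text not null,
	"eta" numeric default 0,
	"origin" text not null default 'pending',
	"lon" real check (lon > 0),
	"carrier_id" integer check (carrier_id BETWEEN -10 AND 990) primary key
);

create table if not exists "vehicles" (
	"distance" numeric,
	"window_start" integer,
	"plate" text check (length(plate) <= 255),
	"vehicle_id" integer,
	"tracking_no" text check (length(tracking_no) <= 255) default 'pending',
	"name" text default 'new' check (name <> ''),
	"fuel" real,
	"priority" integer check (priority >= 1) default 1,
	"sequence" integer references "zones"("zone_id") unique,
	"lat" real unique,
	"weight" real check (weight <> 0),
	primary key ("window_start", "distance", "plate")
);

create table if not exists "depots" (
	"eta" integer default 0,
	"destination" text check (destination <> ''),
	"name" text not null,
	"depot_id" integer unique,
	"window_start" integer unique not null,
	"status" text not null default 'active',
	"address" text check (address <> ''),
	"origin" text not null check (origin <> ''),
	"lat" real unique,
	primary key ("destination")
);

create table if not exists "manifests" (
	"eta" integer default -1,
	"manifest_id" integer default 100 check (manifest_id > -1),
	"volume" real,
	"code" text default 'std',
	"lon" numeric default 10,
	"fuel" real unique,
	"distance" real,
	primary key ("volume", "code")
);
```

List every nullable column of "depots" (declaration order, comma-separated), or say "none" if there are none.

- eta: DEFAULT only fills an omitted column; an explicit NULL is still allowed → nullable.
- destination: part of the PRIMARY KEY, which implies NOT NULL → not nullable.
- name: declared NOT NULL → not nullable.
- depot_id: UNIQUE does not imply NOT NULL → nullable.
- window_start: declared NOT NULL → not nullable.
- status: declared NOT NULL → not nullable.
- address: CHECK does not forbid NULL (a CHECK constraint passes when its expression is NULL) → nullable.
- origin: declared NOT NULL → not nullable.
- lat: UNIQUE does not imply NOT NULL → nullable.

eta, depot_id, address, lat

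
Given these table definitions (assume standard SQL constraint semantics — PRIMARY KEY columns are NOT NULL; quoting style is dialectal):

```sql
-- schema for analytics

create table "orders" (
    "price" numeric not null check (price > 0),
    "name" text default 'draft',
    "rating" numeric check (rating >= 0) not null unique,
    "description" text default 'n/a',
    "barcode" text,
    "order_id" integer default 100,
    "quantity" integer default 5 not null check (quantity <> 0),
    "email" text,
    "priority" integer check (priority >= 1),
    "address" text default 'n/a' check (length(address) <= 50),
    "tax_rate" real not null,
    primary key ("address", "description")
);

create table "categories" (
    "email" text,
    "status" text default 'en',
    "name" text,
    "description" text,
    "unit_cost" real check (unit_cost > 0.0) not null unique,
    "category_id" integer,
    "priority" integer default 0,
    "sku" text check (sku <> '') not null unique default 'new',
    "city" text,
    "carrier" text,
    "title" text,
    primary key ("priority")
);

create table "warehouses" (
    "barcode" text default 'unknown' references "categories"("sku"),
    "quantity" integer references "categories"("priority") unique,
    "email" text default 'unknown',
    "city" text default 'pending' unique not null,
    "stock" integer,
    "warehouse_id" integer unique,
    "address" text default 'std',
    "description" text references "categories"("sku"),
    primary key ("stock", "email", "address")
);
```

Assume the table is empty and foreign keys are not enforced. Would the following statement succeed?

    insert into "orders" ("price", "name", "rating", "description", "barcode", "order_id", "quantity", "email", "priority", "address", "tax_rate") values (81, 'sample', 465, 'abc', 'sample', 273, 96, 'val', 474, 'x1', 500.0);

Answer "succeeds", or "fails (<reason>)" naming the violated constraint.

NOT NULL columns: address is supplied; description is supplied; price is supplied; quantity is supplied; rating is supplied; tax_rate is supplied.
CHECK constraints: 81 satisfies (price > 0); 465 satisfies (rating >= 0); 96 satisfies (quantity <> 0); 474 satisfies (priority >= 1); 'x1' satisfies (length(address) <= 50).
No constraint is violated.

succeeds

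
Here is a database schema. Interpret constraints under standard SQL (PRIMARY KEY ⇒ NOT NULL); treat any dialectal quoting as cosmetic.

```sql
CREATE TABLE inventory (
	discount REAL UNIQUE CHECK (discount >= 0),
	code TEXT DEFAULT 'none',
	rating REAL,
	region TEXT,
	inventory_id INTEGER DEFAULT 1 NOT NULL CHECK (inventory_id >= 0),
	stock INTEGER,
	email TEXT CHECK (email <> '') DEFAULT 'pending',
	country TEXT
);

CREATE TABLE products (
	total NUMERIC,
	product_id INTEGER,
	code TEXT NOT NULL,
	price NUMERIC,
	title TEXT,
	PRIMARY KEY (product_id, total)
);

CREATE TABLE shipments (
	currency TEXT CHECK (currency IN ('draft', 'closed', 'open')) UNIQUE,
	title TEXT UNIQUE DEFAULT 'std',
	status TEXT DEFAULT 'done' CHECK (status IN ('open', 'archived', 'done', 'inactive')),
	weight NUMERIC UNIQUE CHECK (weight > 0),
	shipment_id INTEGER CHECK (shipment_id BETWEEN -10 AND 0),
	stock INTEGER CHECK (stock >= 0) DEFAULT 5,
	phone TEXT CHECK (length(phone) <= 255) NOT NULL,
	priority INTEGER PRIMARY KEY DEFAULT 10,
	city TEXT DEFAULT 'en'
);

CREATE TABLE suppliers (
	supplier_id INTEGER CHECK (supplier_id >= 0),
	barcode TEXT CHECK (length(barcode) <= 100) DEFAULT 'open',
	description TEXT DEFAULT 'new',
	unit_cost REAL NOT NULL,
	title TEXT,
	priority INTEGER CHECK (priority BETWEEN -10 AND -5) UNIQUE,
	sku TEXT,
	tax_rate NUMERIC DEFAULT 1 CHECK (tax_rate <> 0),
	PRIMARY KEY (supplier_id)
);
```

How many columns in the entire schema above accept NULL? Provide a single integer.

inventory: 7 nullable (discount, code, rating, region, stock, email, country — PK none and explicit NOT NULL columns excluded).
products: 2 nullable (price, title — PK (product_id, total) and explicit NOT NULL columns excluded).
shipments: 7 nullable (currency, title, status, weight, shipment_id, stock, city — PK (priority) and explicit NOT NULL columns excluded).
suppliers: 6 nullable (barcode, description, title, priority, sku, tax_rate — PK (supplier_id) and explicit NOT NULL columns excluded).
Total: 7 + 2 + 7 + 6 = 22.

22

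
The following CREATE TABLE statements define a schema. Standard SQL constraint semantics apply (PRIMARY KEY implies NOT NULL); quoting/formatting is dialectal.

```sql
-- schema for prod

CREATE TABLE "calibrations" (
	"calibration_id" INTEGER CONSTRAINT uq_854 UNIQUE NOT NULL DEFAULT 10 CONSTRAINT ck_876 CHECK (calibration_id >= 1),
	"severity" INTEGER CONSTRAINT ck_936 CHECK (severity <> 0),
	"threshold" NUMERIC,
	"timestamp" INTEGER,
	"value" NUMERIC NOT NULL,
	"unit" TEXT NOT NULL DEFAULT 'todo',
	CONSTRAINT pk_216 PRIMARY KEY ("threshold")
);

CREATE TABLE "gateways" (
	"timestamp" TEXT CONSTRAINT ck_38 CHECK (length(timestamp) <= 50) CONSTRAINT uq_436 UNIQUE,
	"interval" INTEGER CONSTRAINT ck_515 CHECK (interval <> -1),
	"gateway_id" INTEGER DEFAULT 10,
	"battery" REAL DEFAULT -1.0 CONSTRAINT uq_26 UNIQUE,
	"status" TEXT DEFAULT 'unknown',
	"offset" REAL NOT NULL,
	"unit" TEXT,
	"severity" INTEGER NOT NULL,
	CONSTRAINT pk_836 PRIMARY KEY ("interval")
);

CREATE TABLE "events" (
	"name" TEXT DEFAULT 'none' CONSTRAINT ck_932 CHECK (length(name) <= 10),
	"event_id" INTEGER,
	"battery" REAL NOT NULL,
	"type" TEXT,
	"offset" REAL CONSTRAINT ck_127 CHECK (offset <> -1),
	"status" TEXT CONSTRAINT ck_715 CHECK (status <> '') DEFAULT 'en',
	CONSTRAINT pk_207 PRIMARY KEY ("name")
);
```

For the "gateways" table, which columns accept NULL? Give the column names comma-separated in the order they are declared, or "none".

timestamp, gateway_id, battery, status, unit

- timestamp: CHECK does not forbid NULL (a CHECK constraint passes when its expression is NULL) → nullable.
- interval: part of the PRIMARY KEY, which implies NOT NULL → not nullable.
- gateway_id: DEFAULT only fills an omitted column; an explicit NULL is still allowed → nullable.
- battery: UNIQUE does not imply NOT NULL → nullable.
- status: DEFAULT only fills an omitted column; an explicit NULL is still allowed → nullable.
- offset: declared NOT NULL → not nullable.
- unit: no NOT NULL constraint applies → nullable.
- severity: declared NOT NULL → not nullable.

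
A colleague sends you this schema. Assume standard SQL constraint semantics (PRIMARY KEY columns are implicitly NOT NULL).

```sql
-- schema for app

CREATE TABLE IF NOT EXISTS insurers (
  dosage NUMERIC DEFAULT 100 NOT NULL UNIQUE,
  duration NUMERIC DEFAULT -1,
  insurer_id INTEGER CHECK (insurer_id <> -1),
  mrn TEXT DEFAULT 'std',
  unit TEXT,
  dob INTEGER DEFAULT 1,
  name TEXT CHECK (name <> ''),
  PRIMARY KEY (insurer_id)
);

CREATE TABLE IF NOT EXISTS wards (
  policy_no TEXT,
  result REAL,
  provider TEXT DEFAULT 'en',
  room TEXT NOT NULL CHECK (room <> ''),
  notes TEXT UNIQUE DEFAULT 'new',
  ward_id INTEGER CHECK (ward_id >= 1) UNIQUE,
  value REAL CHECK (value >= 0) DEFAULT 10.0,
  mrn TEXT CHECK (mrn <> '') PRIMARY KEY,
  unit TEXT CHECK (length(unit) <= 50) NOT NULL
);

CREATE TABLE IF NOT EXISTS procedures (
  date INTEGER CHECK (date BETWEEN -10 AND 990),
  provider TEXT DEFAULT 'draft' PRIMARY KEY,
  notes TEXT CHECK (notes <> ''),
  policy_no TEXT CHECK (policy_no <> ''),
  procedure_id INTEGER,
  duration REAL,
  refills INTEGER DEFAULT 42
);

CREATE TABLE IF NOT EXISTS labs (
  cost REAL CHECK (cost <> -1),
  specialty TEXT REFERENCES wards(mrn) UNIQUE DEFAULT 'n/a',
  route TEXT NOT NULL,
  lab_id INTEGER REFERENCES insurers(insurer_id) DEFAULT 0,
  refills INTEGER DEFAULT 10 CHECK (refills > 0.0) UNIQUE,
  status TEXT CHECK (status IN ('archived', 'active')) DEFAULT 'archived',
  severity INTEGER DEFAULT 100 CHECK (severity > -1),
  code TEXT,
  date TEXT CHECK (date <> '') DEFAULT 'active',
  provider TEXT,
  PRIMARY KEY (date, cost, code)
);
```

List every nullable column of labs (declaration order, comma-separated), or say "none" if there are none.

- cost: part of the PRIMARY KEY, which implies NOT NULL → not nullable.
- specialty: a foreign key column may be NULL unless separately constrained → nullable.
- route: declared NOT NULL → not nullable.
- lab_id: a foreign key column may be NULL unless separately constrained → nullable.
- refills: CHECK does not forbid NULL (a CHECK constraint passes when its expression is NULL) → nullable.
- status: CHECK does not forbid NULL (a CHECK constraint passes when its expression is NULL) → nullable.
- severity: CHECK does not forbid NULL (a CHECK constraint passes when its expression is NULL) → nullable.
- code: part of the PRIMARY KEY, which implies NOT NULL → not nullable.
- date: part of the PRIMARY KEY, which implies NOT NULL → not nullable.
- provider: no NOT NULL constraint applies → nullable.

specialty, lab_id, refills, status, severity, provider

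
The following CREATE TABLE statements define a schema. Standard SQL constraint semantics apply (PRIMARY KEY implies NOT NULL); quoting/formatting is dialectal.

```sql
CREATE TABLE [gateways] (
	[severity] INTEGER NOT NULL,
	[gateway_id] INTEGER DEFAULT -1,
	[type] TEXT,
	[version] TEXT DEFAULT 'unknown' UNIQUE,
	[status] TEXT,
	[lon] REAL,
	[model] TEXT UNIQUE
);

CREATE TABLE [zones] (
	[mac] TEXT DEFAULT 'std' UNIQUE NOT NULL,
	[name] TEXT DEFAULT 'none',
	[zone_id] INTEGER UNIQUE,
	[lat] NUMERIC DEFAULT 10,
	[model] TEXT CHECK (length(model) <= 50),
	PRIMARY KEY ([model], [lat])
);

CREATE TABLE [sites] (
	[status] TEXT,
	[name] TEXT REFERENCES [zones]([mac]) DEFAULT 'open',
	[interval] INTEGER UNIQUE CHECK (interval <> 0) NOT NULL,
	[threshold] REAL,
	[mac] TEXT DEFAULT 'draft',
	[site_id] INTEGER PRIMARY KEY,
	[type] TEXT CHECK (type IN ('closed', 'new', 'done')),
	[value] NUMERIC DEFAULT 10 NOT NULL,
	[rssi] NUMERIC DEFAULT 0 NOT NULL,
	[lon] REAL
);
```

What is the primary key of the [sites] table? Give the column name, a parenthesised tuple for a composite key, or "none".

site_id is declared PRIMARY KEY inline on the column.

site_id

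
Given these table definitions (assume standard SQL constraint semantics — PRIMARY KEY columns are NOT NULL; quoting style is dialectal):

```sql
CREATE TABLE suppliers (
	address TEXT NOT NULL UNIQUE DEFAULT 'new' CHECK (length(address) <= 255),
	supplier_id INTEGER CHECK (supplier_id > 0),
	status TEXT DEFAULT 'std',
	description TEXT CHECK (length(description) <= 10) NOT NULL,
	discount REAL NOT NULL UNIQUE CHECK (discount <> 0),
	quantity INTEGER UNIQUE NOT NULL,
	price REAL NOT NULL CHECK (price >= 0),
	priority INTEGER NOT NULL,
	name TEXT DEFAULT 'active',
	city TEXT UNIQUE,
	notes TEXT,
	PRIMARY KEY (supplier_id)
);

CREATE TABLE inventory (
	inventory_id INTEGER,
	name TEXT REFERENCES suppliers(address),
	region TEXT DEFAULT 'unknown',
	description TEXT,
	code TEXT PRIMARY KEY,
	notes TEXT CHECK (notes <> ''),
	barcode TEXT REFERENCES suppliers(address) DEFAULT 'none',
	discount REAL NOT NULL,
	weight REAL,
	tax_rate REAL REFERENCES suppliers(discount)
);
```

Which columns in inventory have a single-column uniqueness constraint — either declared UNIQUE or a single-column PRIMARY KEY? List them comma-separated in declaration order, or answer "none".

- inventory_id: no UNIQUE or single-column PK constraint.
- name: no UNIQUE or single-column PK constraint.
- region: no UNIQUE or single-column PK constraint.
- description: no UNIQUE or single-column PK constraint.
- code: single-column PRIMARY KEY → unique.
- notes: no UNIQUE or single-column PK constraint.
- barcode: no UNIQUE or single-column PK constraint.
- discount: no UNIQUE or single-column PK constraint.
- weight: no UNIQUE or single-column PK constraint.
- tax_rate: no UNIQUE or single-column PK constraint.

code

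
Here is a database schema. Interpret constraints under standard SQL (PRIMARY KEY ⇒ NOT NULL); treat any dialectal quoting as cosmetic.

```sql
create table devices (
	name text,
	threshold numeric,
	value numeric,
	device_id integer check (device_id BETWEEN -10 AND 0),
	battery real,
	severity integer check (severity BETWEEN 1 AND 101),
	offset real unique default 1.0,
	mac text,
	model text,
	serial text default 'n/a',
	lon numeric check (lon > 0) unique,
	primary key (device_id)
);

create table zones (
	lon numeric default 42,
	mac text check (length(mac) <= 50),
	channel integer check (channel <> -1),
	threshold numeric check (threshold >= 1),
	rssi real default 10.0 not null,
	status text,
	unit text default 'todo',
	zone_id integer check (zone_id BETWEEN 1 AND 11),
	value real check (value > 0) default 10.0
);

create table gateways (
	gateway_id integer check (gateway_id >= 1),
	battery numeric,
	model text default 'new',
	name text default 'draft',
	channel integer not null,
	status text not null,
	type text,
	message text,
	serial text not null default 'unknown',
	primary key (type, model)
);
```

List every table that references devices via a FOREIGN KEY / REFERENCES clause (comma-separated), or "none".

none

No REFERENCES clause anywhere in the schema names devices.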